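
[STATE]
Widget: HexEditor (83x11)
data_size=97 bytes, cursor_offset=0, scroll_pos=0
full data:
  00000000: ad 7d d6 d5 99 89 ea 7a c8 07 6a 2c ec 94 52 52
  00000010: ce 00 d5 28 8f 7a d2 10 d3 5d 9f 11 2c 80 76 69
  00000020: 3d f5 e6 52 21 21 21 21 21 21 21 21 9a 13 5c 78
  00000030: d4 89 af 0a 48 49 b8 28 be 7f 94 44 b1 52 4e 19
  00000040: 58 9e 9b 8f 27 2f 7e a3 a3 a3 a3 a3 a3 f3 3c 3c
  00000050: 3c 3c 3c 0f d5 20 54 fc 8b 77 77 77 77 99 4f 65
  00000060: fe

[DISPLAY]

00000000  AD 7d d6 d5 99 89 ea 7a  c8 07 6a 2c ec 94 52 52  |.}.....z..j,..RR|     
00000010  ce 00 d5 28 8f 7a d2 10  d3 5d 9f 11 2c 80 76 69  |...(.z...]..,.vi|     
00000020  3d f5 e6 52 21 21 21 21  21 21 21 21 9a 13 5c 78  |=..R!!!!!!!!..\x|     
00000030  d4 89 af 0a 48 49 b8 28  be 7f 94 44 b1 52 4e 19  |....HI.(...D.RN.|     
00000040  58 9e 9b 8f 27 2f 7e a3  a3 a3 a3 a3 a3 f3 3c 3c  |X...'/~.......<<|     
00000050  3c 3c 3c 0f d5 20 54 fc  8b 77 77 77 77 99 4f 65  |<<<.. T..wwww.Oe|     
00000060  fe                                                |.               |     
                                                                                   
                                                                                   
                                                                                   
                                                                                   


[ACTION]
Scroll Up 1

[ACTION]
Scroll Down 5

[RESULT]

00000050  3c 3c 3c 0f d5 20 54 fc  8b 77 77 77 77 99 4f 65  |<<<.. T..wwww.Oe|     
00000060  fe                                                |.               |     
                                                                                   
                                                                                   
                                                                                   
                                                                                   
                                                                                   
                                                                                   
                                                                                   
                                                                                   
                                                                                   


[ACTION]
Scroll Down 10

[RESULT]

00000060  fe                                                |.               |     
                                                                                   
                                                                                   
                                                                                   
                                                                                   
                                                                                   
                                                                                   
                                                                                   
                                                                                   
                                                                                   
                                                                                   


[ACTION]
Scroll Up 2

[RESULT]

00000040  58 9e 9b 8f 27 2f 7e a3  a3 a3 a3 a3 a3 f3 3c 3c  |X...'/~.......<<|     
00000050  3c 3c 3c 0f d5 20 54 fc  8b 77 77 77 77 99 4f 65  |<<<.. T..wwww.Oe|     
00000060  fe                                                |.               |     
                                                                                   
                                                                                   
                                                                                   
                                                                                   
                                                                                   
                                                                                   
                                                                                   
                                                                                   


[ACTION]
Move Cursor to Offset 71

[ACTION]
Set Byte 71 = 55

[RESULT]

00000040  58 9e 9b 8f 27 2f 7e 55  a3 a3 a3 a3 a3 f3 3c 3c  |X...'/~U......<<|     
00000050  3c 3c 3c 0f d5 20 54 fc  8b 77 77 77 77 99 4f 65  |<<<.. T..wwww.Oe|     
00000060  fe                                                |.               |     
                                                                                   
                                                                                   
                                                                                   
                                                                                   
                                                                                   
                                                                                   
                                                                                   
                                                                                   


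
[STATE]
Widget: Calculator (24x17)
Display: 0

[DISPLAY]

                       0
┌───┬───┬───┬───┐       
│ 7 │ 8 │ 9 │ ÷ │       
├───┼───┼───┼───┤       
│ 4 │ 5 │ 6 │ × │       
├───┼───┼───┼───┤       
│ 1 │ 2 │ 3 │ - │       
├───┼───┼───┼───┤       
│ 0 │ . │ = │ + │       
├───┼───┼───┼───┤       
│ C │ MC│ MR│ M+│       
└───┴───┴───┴───┘       
                        
                        
                        
                        
                        


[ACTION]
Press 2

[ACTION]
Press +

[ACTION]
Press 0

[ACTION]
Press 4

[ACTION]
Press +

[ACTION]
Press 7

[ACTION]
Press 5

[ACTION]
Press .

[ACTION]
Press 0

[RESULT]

                    75.0
┌───┬───┬───┬───┐       
│ 7 │ 8 │ 9 │ ÷ │       
├───┼───┼───┼───┤       
│ 4 │ 5 │ 6 │ × │       
├───┼───┼───┼───┤       
│ 1 │ 2 │ 3 │ - │       
├───┼───┼───┼───┤       
│ 0 │ . │ = │ + │       
├───┼───┼───┼───┤       
│ C │ MC│ MR│ M+│       
└───┴───┴───┴───┘       
                        
                        
                        
                        
                        


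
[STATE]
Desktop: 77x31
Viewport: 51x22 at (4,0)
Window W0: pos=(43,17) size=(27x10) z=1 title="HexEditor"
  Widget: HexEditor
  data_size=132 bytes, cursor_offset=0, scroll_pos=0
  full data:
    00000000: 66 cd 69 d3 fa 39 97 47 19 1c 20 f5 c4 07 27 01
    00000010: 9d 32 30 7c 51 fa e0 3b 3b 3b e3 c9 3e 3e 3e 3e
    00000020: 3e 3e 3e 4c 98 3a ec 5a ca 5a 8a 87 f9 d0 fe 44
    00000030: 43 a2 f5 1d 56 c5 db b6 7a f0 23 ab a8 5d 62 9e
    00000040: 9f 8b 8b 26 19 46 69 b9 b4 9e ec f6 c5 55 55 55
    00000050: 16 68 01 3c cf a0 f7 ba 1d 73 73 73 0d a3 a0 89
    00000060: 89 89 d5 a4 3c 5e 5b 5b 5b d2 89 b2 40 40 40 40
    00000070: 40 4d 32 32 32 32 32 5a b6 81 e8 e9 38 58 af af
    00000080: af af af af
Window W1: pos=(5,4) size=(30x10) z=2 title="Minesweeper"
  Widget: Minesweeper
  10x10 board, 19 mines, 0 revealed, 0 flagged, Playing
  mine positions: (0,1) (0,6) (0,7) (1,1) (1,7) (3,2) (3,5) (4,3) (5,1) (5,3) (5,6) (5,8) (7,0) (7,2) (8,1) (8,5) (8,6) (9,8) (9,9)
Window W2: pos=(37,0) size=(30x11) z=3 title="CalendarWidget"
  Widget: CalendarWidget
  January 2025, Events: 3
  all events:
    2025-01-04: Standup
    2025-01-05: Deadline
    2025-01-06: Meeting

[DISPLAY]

                                 ┏━━━━━━━━━━━━━━━━━
                                 ┃ CalendarWidget  
                                 ┠─────────────────
                                 ┃        January 2
 ┏━━━━━━━━━━━━━━━━━━━━━━━━━━━━┓  ┃Mo Tu We Th Fr Sa
 ┃ Minesweeper                ┃  ┃       1  2  3  4
 ┠────────────────────────────┨  ┃ 6*  7  8  9 10 1
 ┃■■■■■■■■■■                  ┃  ┃13 14 15 16 17 18
 ┃■■■■■■■■■■                  ┃  ┃20 21 22 23 24 25
 ┃■■■■■■■■■■                  ┃  ┃27 28 29 30 31   
 ┃■■■■■■■■■■                  ┃  ┗━━━━━━━━━━━━━━━━━
 ┃■■■■■■■■■■                  ┃                    
 ┃■■■■■■■■■■                  ┃                    
 ┗━━━━━━━━━━━━━━━━━━━━━━━━━━━━┛                    
                                                   
                                                   
                                                   
                                       ┏━━━━━━━━━━━
                                       ┃ HexEditor 
                                       ┠───────────
                                       ┃00000000  6
                                       ┃00000010  9


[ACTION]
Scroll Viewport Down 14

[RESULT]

 ┃■■■■■■■■■■                  ┃  ┃27 28 29 30 31   
 ┃■■■■■■■■■■                  ┃  ┗━━━━━━━━━━━━━━━━━
 ┃■■■■■■■■■■                  ┃                    
 ┃■■■■■■■■■■                  ┃                    
 ┗━━━━━━━━━━━━━━━━━━━━━━━━━━━━┛                    
                                                   
                                                   
                                                   
                                       ┏━━━━━━━━━━━
                                       ┃ HexEditor 
                                       ┠───────────
                                       ┃00000000  6
                                       ┃00000010  9
                                       ┃00000020  3
                                       ┃00000030  4
                                       ┃00000040  9
                                       ┃00000050  1
                                       ┗━━━━━━━━━━━
                                                   
                                                   
                                                   
                                                   


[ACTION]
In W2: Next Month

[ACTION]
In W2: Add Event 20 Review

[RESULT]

 ┃■■■■■■■■■■                  ┃  ┃24 25 26 27 28   
 ┃■■■■■■■■■■                  ┃  ┗━━━━━━━━━━━━━━━━━
 ┃■■■■■■■■■■                  ┃                    
 ┃■■■■■■■■■■                  ┃                    
 ┗━━━━━━━━━━━━━━━━━━━━━━━━━━━━┛                    
                                                   
                                                   
                                                   
                                       ┏━━━━━━━━━━━
                                       ┃ HexEditor 
                                       ┠───────────
                                       ┃00000000  6
                                       ┃00000010  9
                                       ┃00000020  3
                                       ┃00000030  4
                                       ┃00000040  9
                                       ┃00000050  1
                                       ┗━━━━━━━━━━━
                                                   
                                                   
                                                   
                                                   


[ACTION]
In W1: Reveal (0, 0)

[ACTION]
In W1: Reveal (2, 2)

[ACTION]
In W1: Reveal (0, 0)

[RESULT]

 ┃■■2■■■■■■■                  ┃  ┃24 25 26 27 28   
 ┃■■■■■■■■■■                  ┃  ┗━━━━━━━━━━━━━━━━━
 ┃■■■■■■■■■■                  ┃                    
 ┃■■■■■■■■■■                  ┃                    
 ┗━━━━━━━━━━━━━━━━━━━━━━━━━━━━┛                    
                                                   
                                                   
                                                   
                                       ┏━━━━━━━━━━━
                                       ┃ HexEditor 
                                       ┠───────────
                                       ┃00000000  6
                                       ┃00000010  9
                                       ┃00000020  3
                                       ┃00000030  4
                                       ┃00000040  9
                                       ┃00000050  1
                                       ┗━━━━━━━━━━━
                                                   
                                                   
                                                   
                                                   


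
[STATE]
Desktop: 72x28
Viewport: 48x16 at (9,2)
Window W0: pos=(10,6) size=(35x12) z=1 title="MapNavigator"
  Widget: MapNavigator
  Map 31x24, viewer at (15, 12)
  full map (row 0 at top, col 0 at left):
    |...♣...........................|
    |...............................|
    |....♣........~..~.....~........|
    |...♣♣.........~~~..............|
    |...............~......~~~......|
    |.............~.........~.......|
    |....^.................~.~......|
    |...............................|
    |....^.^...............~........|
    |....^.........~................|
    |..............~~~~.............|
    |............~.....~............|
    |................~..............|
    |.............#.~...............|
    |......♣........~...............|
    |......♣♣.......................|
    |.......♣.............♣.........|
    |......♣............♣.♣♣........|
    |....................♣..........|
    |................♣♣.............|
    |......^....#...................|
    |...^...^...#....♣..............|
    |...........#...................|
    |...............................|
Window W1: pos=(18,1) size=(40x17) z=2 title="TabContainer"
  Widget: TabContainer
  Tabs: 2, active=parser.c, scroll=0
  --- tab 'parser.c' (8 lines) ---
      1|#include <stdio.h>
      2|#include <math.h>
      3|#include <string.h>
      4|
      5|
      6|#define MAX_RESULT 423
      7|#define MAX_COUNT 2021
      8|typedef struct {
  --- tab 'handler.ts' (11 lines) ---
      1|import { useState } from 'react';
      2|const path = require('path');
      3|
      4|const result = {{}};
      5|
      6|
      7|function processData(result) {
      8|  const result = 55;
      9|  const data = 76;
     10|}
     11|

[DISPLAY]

         ┃ TabContainer                         
         ┠──────────────────────────────────────
         ┃[parser.c]│ handler.ts                
         ┃──────────────────────────────────────
 ┏━━━━━━━┃#include <stdio.h>                    
 ┃ MapNav┃#include <math.h>                     
 ┠───────┃#include <string.h>                   
 ┃ ....^.┃                                      
 ┃ ....^.┃                                      
 ┃ ......┃#define MAX_RESULT 423                
 ┃ ......┃#define MAX_COUNT 2021                
 ┃ ......┃typedef struct {                      
 ┃ ......┃                                      
 ┃ ......┃                                      
 ┃ ......┃                                      
 ┗━━━━━━━┗━━━━━━━━━━━━━━━━━━━━━━━━━━━━━━━━━━━━━━


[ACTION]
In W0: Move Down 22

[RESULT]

         ┃ TabContainer                         
         ┠──────────────────────────────────────
         ┃[parser.c]│ handler.ts                
         ┃──────────────────────────────────────
 ┏━━━━━━━┃#include <stdio.h>                    
 ┃ MapNav┃#include <math.h>                     
 ┠───────┃#include <string.h>                   
 ┃ ......┃                                      
 ┃ ......┃                                      
 ┃ ...^..┃#define MAX_RESULT 423                
 ┃ ......┃#define MAX_COUNT 2021                
 ┃ ......┃typedef struct {                      
 ┃       ┃                                      
 ┃       ┃                                      
 ┃       ┃                                      
 ┗━━━━━━━┗━━━━━━━━━━━━━━━━━━━━━━━━━━━━━━━━━━━━━━


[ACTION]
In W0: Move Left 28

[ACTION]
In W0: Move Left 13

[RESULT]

         ┃ TabContainer                         
         ┠──────────────────────────────────────
         ┃[parser.c]│ handler.ts                
         ┃──────────────────────────────────────
 ┏━━━━━━━┃#include <stdio.h>                    
 ┃ MapNav┃#include <math.h>                     
 ┠───────┃#include <string.h>                   
 ┃       ┃                                      
 ┃       ┃                                      
 ┃       ┃#define MAX_RESULT 423                
 ┃       ┃#define MAX_COUNT 2021                
 ┃       ┃typedef struct {                      
 ┃       ┃                                      
 ┃       ┃                                      
 ┃       ┃                                      
 ┗━━━━━━━┗━━━━━━━━━━━━━━━━━━━━━━━━━━━━━━━━━━━━━━


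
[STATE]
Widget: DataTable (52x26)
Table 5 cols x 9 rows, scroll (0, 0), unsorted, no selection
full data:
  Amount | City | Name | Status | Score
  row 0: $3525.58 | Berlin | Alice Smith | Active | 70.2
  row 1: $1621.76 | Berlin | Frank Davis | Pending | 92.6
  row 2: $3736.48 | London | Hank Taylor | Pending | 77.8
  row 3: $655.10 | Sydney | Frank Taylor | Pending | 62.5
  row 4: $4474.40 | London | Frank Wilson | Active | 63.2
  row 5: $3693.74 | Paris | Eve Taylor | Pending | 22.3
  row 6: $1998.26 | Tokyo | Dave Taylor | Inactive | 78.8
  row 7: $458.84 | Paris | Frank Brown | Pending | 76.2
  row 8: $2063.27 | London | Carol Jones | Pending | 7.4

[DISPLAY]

Amount  │City  │Name        │Status  │Score         
────────┼──────┼────────────┼────────┼─────         
$3525.58│Berlin│Alice Smith │Active  │70.2          
$1621.76│Berlin│Frank Davis │Pending │92.6          
$3736.48│London│Hank Taylor │Pending │77.8          
$655.10 │Sydney│Frank Taylor│Pending │62.5          
$4474.40│London│Frank Wilson│Active  │63.2          
$3693.74│Paris │Eve Taylor  │Pending │22.3          
$1998.26│Tokyo │Dave Taylor │Inactive│78.8          
$458.84 │Paris │Frank Brown │Pending │76.2          
$2063.27│London│Carol Jones │Pending │7.4           
                                                    
                                                    
                                                    
                                                    
                                                    
                                                    
                                                    
                                                    
                                                    
                                                    
                                                    
                                                    
                                                    
                                                    
                                                    


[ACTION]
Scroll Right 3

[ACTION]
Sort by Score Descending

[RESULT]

Amount  │City  │Name        │Status  │Scor▼         
────────┼──────┼────────────┼────────┼─────         
$1621.76│Berlin│Frank Davis │Pending │92.6          
$1998.26│Tokyo │Dave Taylor │Inactive│78.8          
$3736.48│London│Hank Taylor │Pending │77.8          
$458.84 │Paris │Frank Brown │Pending │76.2          
$3525.58│Berlin│Alice Smith │Active  │70.2          
$4474.40│London│Frank Wilson│Active  │63.2          
$655.10 │Sydney│Frank Taylor│Pending │62.5          
$3693.74│Paris │Eve Taylor  │Pending │22.3          
$2063.27│London│Carol Jones │Pending │7.4           
                                                    
                                                    
                                                    
                                                    
                                                    
                                                    
                                                    
                                                    
                                                    
                                                    
                                                    
                                                    
                                                    
                                                    
                                                    


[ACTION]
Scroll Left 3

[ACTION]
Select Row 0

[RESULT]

Amount  │City  │Name        │Status  │Scor▼         
────────┼──────┼────────────┼────────┼─────         
>1621.76│Berlin│Frank Davis │Pending │92.6          
$1998.26│Tokyo │Dave Taylor │Inactive│78.8          
$3736.48│London│Hank Taylor │Pending │77.8          
$458.84 │Paris │Frank Brown │Pending │76.2          
$3525.58│Berlin│Alice Smith │Active  │70.2          
$4474.40│London│Frank Wilson│Active  │63.2          
$655.10 │Sydney│Frank Taylor│Pending │62.5          
$3693.74│Paris │Eve Taylor  │Pending │22.3          
$2063.27│London│Carol Jones │Pending │7.4           
                                                    
                                                    
                                                    
                                                    
                                                    
                                                    
                                                    
                                                    
                                                    
                                                    
                                                    
                                                    
                                                    
                                                    
                                                    


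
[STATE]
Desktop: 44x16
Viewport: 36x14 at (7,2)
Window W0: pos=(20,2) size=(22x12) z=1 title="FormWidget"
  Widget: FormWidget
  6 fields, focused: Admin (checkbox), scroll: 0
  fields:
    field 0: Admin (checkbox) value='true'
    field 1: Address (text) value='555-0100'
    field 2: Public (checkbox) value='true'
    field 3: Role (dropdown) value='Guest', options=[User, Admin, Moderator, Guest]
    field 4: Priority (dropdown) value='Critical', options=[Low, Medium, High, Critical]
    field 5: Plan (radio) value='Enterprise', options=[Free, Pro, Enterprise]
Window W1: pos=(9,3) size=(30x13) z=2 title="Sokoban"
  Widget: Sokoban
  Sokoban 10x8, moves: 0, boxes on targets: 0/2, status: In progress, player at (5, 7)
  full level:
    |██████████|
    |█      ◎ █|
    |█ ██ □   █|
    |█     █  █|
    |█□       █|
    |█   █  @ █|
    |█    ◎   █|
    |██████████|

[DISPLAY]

             ┏━━━━━━━━━━━━━━━━━━━━┓ 
  ┏━━━━━━━━━━━━━━━━━━━━━━━━━━━━┓  ┃ 
  ┃ Sokoban                    ┃──┨ 
  ┠────────────────────────────┨  ┃ 
  ┃██████████                  ┃-]┃ 
  ┃█      ◎ █                  ┃  ┃ 
  ┃█ ██ □   █                  ┃▼]┃ 
  ┃█     █  █                  ┃▼]┃ 
  ┃█□       █                  ┃Fr┃ 
  ┃█   █  @ █                  ┃  ┃ 
  ┃█    ◎   █                  ┃  ┃ 
  ┃██████████                  ┃━━┛ 
  ┃Moves: 0  0/2               ┃    
  ┗━━━━━━━━━━━━━━━━━━━━━━━━━━━━┛    


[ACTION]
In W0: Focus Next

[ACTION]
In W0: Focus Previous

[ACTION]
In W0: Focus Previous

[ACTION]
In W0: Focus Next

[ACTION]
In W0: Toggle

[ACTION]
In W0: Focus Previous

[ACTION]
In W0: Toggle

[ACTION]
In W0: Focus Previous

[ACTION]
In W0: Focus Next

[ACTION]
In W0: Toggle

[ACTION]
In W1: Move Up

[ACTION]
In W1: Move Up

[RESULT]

             ┏━━━━━━━━━━━━━━━━━━━━┓ 
  ┏━━━━━━━━━━━━━━━━━━━━━━━━━━━━┓  ┃ 
  ┃ Sokoban                    ┃──┨ 
  ┠────────────────────────────┨  ┃ 
  ┃██████████                  ┃-]┃ 
  ┃█      ◎ █                  ┃  ┃ 
  ┃█ ██ □   █                  ┃▼]┃ 
  ┃█     █@ █                  ┃▼]┃ 
  ┃█□       █                  ┃Fr┃ 
  ┃█   █    █                  ┃  ┃ 
  ┃█    ◎   █                  ┃  ┃ 
  ┃██████████                  ┃━━┛ 
  ┃Moves: 2  0/2               ┃    
  ┗━━━━━━━━━━━━━━━━━━━━━━━━━━━━┛    


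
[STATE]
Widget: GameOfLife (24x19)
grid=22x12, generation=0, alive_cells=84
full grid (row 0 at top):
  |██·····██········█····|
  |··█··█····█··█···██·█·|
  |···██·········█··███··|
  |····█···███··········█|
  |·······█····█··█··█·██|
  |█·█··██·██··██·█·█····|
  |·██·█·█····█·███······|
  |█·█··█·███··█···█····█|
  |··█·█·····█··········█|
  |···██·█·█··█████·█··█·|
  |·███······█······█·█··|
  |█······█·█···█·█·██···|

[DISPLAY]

Gen: 0                  
██·····██········█····  
··█··█····█··█···██·█·  
···██·········█··███··  
····█···███··········█  
·······█····█··█··█·██  
█·█··██·██··██·█·█····  
·██·█·█····█·███······  
█·█··█·███··█···█····█  
··█·█·····█··········█  
···██·█·█··█████·█··█·  
·███······█······█·█··  
█······█·█···█·█·██···  
                        
                        
                        
                        
                        
                        


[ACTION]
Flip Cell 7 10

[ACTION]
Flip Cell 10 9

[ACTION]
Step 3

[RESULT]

Gen: 3                  
··█···················  
··█·█···········█··█··  
····█·█··█·····█····█·  
········██···········█  
·█······████······████  
·█·█······█······█····  
·······█████·█·██·····  
··█····██·█·████·█··█·  
·███·██···█······███·█  
█····█···█··██·████··█  
██···█·······████··██·  
··············█████···  
                        
                        
                        
                        
                        
                        


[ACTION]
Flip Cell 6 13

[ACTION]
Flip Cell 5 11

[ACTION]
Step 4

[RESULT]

Gen: 7                  
······················  
······················  
·······██·············  
······█··█············  
······█··█············  
·███··█··█···███····██  
············█·██····█·  
···········██····██·██  
·····█·██··█··█···█··█  
██··██·██·██·██·····██  
██·········█·█······██  
············█·········  
                        
                        
                        
                        
                        
                        


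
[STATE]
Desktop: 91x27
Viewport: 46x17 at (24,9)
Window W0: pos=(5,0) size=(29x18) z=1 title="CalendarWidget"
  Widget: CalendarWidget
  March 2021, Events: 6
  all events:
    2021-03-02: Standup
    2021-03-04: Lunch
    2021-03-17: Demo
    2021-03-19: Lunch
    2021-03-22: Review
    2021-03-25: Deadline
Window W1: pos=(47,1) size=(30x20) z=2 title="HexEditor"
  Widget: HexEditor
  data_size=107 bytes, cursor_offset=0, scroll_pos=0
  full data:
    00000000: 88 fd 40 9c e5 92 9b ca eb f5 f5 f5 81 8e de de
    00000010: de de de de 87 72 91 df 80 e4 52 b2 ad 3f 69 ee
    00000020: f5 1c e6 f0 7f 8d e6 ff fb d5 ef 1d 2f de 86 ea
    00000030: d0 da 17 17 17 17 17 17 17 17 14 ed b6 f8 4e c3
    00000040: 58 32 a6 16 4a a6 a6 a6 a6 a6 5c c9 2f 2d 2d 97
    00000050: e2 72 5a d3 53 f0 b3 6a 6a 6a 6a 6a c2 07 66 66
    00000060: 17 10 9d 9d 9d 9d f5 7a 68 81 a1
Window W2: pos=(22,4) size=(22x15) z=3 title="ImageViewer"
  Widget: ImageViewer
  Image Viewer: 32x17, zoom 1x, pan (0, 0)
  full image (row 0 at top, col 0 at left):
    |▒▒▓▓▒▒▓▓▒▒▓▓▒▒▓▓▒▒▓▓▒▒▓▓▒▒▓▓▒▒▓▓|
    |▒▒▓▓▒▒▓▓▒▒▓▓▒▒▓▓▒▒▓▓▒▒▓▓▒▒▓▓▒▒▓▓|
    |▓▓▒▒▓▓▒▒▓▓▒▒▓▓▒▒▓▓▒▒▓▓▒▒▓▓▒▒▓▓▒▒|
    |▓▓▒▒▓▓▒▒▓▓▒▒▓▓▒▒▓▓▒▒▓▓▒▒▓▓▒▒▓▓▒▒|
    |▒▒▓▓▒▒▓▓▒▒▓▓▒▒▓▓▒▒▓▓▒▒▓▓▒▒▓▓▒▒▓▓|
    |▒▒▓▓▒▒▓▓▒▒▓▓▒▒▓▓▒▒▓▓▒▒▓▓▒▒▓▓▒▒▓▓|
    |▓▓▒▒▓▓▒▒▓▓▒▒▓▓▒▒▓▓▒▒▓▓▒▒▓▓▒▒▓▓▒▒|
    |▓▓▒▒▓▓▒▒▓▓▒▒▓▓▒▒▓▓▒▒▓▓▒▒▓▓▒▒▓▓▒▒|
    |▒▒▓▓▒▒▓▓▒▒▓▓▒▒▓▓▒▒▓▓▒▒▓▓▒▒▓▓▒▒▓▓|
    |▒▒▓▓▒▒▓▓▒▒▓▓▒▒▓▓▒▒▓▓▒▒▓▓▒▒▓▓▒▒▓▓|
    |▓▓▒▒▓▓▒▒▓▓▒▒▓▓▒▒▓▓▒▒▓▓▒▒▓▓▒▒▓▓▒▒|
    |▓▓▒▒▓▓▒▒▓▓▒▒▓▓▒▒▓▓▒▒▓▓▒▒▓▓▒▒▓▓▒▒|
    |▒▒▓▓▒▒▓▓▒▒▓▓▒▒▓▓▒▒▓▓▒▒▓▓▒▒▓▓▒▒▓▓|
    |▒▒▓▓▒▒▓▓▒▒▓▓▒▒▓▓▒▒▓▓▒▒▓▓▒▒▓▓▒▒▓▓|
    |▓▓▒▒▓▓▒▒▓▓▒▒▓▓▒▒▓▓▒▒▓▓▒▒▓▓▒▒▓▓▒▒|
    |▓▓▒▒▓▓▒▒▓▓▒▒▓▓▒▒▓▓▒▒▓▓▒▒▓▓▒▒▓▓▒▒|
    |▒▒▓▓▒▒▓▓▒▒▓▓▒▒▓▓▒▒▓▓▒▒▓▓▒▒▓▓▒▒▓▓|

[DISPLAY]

▓▒▒▓▓▒▒▓▓▒▒▓▓▒▒▓▓▒▒┃   ┃00000050  e2 72 5a d3 
▓▒▒▓▓▒▒▓▓▒▒▓▓▒▒▓▓▒▒┃   ┃00000060  17 10 9d 9d 
▒▓▓▒▒▓▓▒▒▓▓▒▒▓▓▒▒▓▓┃   ┃                      
▒▓▓▒▒▓▓▒▒▓▓▒▒▓▓▒▒▓▓┃   ┃                      
▓▒▒▓▓▒▒▓▓▒▒▓▓▒▒▓▓▒▒┃   ┃                      
▓▒▒▓▓▒▒▓▓▒▒▓▓▒▒▓▓▒▒┃   ┃                      
▒▓▓▒▒▓▓▒▒▓▓▒▒▓▓▒▒▓▓┃   ┃                      
▒▓▓▒▒▓▓▒▒▓▓▒▒▓▓▒▒▓▓┃   ┃                      
▓▒▒▓▓▒▒▓▓▒▒▓▓▒▒▓▓▒▒┃   ┃                      
━━━━━━━━━━━━━━━━━━━┛   ┃                      
                       ┃                      
                       ┗━━━━━━━━━━━━━━━━━━━━━━
                                              
                                              
                                              
                                              
                                              


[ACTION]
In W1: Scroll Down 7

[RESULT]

▓▒▒▓▓▒▒▓▓▒▒▓▓▒▒▓▓▒▒┃   ┃                      
▓▒▒▓▓▒▒▓▓▒▒▓▓▒▒▓▓▒▒┃   ┃                      
▒▓▓▒▒▓▓▒▒▓▓▒▒▓▓▒▒▓▓┃   ┃                      
▒▓▓▒▒▓▓▒▒▓▓▒▒▓▓▒▒▓▓┃   ┃                      
▓▒▒▓▓▒▒▓▓▒▒▓▓▒▒▓▓▒▒┃   ┃                      
▓▒▒▓▓▒▒▓▓▒▒▓▓▒▒▓▓▒▒┃   ┃                      
▒▓▓▒▒▓▓▒▒▓▓▒▒▓▓▒▒▓▓┃   ┃                      
▒▓▓▒▒▓▓▒▒▓▓▒▒▓▓▒▒▓▓┃   ┃                      
▓▒▒▓▓▒▒▓▓▒▒▓▓▒▒▓▓▒▒┃   ┃                      
━━━━━━━━━━━━━━━━━━━┛   ┃                      
                       ┃                      
                       ┗━━━━━━━━━━━━━━━━━━━━━━
                                              
                                              
                                              
                                              
                                              


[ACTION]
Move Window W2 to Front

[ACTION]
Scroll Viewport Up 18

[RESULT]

━━━━━━━━━┓                                    
         ┃             ┏━━━━━━━━━━━━━━━━━━━━━━
─────────┨             ┃ HexEditor            
1        ┃             ┠──────────────────────
━━━━━━━━━━━━━━━━━━━┓   ┃00000060  17 10 9d 9d 
ImageViewer        ┃   ┃                      
───────────────────┨   ┃                      
▒▓▓▒▒▓▓▒▒▓▓▒▒▓▓▒▒▓▓┃   ┃                      
▒▓▓▒▒▓▓▒▒▓▓▒▒▓▓▒▒▓▓┃   ┃                      
▓▒▒▓▓▒▒▓▓▒▒▓▓▒▒▓▓▒▒┃   ┃                      
▓▒▒▓▓▒▒▓▓▒▒▓▓▒▒▓▓▒▒┃   ┃                      
▒▓▓▒▒▓▓▒▒▓▓▒▒▓▓▒▒▓▓┃   ┃                      
▒▓▓▒▒▓▓▒▒▓▓▒▒▓▓▒▒▓▓┃   ┃                      
▓▒▒▓▓▒▒▓▓▒▒▓▓▒▒▓▓▒▒┃   ┃                      
▓▒▒▓▓▒▒▓▓▒▒▓▓▒▒▓▓▒▒┃   ┃                      
▒▓▓▒▒▓▓▒▒▓▓▒▒▓▓▒▒▓▓┃   ┃                      
▒▓▓▒▒▓▓▒▒▓▓▒▒▓▓▒▒▓▓┃   ┃                      


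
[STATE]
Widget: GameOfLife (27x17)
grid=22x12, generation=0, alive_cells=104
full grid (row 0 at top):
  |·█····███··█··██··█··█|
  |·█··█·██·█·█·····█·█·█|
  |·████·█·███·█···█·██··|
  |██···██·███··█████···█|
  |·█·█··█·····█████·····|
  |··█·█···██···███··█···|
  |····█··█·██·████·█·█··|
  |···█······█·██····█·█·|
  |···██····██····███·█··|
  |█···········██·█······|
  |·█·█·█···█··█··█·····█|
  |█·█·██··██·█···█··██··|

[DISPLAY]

Gen: 0                     
·█····███··█··██··█··█     
·█··█·██·█·█·····█·█·█     
·████·█·███·█···█·██··     
██···██·███··█████···█     
·█·█··█·····█████·····     
··█·█···██···███··█···     
····█··█·██·████·█·█··     
···█······█·██····█·█·     
···██····██····███·█··     
█···········██·█······     
·█·█·█···█··█··█·····█     
█·█·██··██·█···█··██··     
                           
                           
                           
                           


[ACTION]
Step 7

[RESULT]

Gen: 7                     
···██······██······██·     
···········██·····██·█     
···█··█·········███···     
·······█········██····     
·······██·······█·····     
····███·██·······█·█··     
····██·██··········███     
·····················█     
················█·████     
············██····███·     
···········█··█·······     
············██········     
                           
                           
                           
                           


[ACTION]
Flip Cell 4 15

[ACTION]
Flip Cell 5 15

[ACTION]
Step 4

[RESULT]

Gen: 11                    
···········██·········     
·······█···██·····█···     
······██··············     
·····█████······███···     
····█·█··██·····█·····     
····██··█·██····████··     
·······██·█··········█     
········██···········█     
··················█···     
············██······█·     
···········█··█···███·     
············██········     
                           
                           
                           
                           


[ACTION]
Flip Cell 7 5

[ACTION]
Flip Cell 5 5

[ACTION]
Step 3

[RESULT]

Gen: 14                    
···········██·········     
······················     
·····██···█·█···███···     
·····██··█······███···     
····██·····██··█······     
·····█·██···█··███····     
·····█······█····█····     
······█···██··········     
·······██·············     
············██·····█··     
···········█··█·····██     
············██·····██·     
                           
                           
                           
                           
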